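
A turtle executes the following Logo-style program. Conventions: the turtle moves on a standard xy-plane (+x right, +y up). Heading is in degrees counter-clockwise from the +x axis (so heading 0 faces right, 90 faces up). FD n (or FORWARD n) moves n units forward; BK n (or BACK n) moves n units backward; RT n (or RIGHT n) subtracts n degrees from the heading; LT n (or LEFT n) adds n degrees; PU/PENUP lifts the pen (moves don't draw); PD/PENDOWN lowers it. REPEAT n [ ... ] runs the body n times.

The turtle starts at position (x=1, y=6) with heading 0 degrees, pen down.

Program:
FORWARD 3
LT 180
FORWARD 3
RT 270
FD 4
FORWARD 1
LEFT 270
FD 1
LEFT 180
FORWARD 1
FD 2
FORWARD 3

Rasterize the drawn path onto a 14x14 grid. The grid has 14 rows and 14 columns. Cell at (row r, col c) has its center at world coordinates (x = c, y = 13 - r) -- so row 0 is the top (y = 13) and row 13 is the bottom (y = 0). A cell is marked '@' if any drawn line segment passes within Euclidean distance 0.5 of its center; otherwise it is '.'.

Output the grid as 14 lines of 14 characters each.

Answer: ..............
..............
..............
..............
..............
..............
..............
.@@@@.........
.@............
.@............
.@............
.@............
@@@@@@@.......
..............

Derivation:
Segment 0: (1,6) -> (4,6)
Segment 1: (4,6) -> (1,6)
Segment 2: (1,6) -> (1,2)
Segment 3: (1,2) -> (1,1)
Segment 4: (1,1) -> (0,1)
Segment 5: (0,1) -> (1,1)
Segment 6: (1,1) -> (3,1)
Segment 7: (3,1) -> (6,1)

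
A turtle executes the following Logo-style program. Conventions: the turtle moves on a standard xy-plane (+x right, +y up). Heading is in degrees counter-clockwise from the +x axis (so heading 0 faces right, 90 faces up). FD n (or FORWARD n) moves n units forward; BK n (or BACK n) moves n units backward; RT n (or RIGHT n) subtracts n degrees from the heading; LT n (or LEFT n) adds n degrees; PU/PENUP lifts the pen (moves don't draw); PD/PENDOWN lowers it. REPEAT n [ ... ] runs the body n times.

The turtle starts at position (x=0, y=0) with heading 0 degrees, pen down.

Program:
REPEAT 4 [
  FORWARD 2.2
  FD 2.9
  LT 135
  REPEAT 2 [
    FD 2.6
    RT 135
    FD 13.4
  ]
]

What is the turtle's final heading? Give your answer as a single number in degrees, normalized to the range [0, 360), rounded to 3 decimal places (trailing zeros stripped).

Answer: 180

Derivation:
Executing turtle program step by step:
Start: pos=(0,0), heading=0, pen down
REPEAT 4 [
  -- iteration 1/4 --
  FD 2.2: (0,0) -> (2.2,0) [heading=0, draw]
  FD 2.9: (2.2,0) -> (5.1,0) [heading=0, draw]
  LT 135: heading 0 -> 135
  REPEAT 2 [
    -- iteration 1/2 --
    FD 2.6: (5.1,0) -> (3.262,1.838) [heading=135, draw]
    RT 135: heading 135 -> 0
    FD 13.4: (3.262,1.838) -> (16.662,1.838) [heading=0, draw]
    -- iteration 2/2 --
    FD 2.6: (16.662,1.838) -> (19.262,1.838) [heading=0, draw]
    RT 135: heading 0 -> 225
    FD 13.4: (19.262,1.838) -> (9.786,-7.637) [heading=225, draw]
  ]
  -- iteration 2/4 --
  FD 2.2: (9.786,-7.637) -> (8.231,-9.192) [heading=225, draw]
  FD 2.9: (8.231,-9.192) -> (6.18,-11.243) [heading=225, draw]
  LT 135: heading 225 -> 0
  REPEAT 2 [
    -- iteration 1/2 --
    FD 2.6: (6.18,-11.243) -> (8.78,-11.243) [heading=0, draw]
    RT 135: heading 0 -> 225
    FD 13.4: (8.78,-11.243) -> (-0.695,-20.718) [heading=225, draw]
    -- iteration 2/2 --
    FD 2.6: (-0.695,-20.718) -> (-2.534,-22.557) [heading=225, draw]
    RT 135: heading 225 -> 90
    FD 13.4: (-2.534,-22.557) -> (-2.534,-9.157) [heading=90, draw]
  ]
  -- iteration 3/4 --
  FD 2.2: (-2.534,-9.157) -> (-2.534,-6.957) [heading=90, draw]
  FD 2.9: (-2.534,-6.957) -> (-2.534,-4.057) [heading=90, draw]
  LT 135: heading 90 -> 225
  REPEAT 2 [
    -- iteration 1/2 --
    FD 2.6: (-2.534,-4.057) -> (-4.372,-5.895) [heading=225, draw]
    RT 135: heading 225 -> 90
    FD 13.4: (-4.372,-5.895) -> (-4.372,7.505) [heading=90, draw]
    -- iteration 2/2 --
    FD 2.6: (-4.372,7.505) -> (-4.372,10.105) [heading=90, draw]
    RT 135: heading 90 -> 315
    FD 13.4: (-4.372,10.105) -> (5.103,0.63) [heading=315, draw]
  ]
  -- iteration 4/4 --
  FD 2.2: (5.103,0.63) -> (6.659,-0.926) [heading=315, draw]
  FD 2.9: (6.659,-0.926) -> (8.709,-2.977) [heading=315, draw]
  LT 135: heading 315 -> 90
  REPEAT 2 [
    -- iteration 1/2 --
    FD 2.6: (8.709,-2.977) -> (8.709,-0.377) [heading=90, draw]
    RT 135: heading 90 -> 315
    FD 13.4: (8.709,-0.377) -> (18.185,-9.852) [heading=315, draw]
    -- iteration 2/2 --
    FD 2.6: (18.185,-9.852) -> (20.023,-11.69) [heading=315, draw]
    RT 135: heading 315 -> 180
    FD 13.4: (20.023,-11.69) -> (6.623,-11.69) [heading=180, draw]
  ]
]
Final: pos=(6.623,-11.69), heading=180, 24 segment(s) drawn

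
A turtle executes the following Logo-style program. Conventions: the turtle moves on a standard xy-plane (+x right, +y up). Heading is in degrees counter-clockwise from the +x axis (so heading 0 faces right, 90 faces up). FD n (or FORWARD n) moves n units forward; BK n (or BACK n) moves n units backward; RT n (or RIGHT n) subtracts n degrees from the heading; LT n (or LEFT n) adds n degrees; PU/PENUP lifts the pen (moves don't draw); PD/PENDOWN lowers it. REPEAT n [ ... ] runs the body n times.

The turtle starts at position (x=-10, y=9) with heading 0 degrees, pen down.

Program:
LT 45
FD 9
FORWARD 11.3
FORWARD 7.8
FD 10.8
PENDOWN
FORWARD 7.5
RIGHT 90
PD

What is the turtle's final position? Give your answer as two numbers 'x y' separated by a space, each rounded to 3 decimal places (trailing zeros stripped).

Executing turtle program step by step:
Start: pos=(-10,9), heading=0, pen down
LT 45: heading 0 -> 45
FD 9: (-10,9) -> (-3.636,15.364) [heading=45, draw]
FD 11.3: (-3.636,15.364) -> (4.354,23.354) [heading=45, draw]
FD 7.8: (4.354,23.354) -> (9.87,28.87) [heading=45, draw]
FD 10.8: (9.87,28.87) -> (17.506,36.506) [heading=45, draw]
PD: pen down
FD 7.5: (17.506,36.506) -> (22.81,41.81) [heading=45, draw]
RT 90: heading 45 -> 315
PD: pen down
Final: pos=(22.81,41.81), heading=315, 5 segment(s) drawn

Answer: 22.81 41.81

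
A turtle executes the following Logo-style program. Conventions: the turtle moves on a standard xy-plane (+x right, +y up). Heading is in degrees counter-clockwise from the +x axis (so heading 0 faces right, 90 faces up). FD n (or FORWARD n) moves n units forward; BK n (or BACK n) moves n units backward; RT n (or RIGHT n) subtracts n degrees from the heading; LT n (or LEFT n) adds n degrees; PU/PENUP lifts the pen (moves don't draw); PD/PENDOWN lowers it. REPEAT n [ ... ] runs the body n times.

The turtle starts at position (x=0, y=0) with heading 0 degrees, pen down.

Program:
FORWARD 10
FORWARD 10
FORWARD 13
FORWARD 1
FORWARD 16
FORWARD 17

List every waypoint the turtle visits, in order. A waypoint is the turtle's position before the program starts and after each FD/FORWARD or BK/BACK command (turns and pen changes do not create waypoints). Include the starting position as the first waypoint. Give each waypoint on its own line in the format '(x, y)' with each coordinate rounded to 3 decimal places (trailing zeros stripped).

Executing turtle program step by step:
Start: pos=(0,0), heading=0, pen down
FD 10: (0,0) -> (10,0) [heading=0, draw]
FD 10: (10,0) -> (20,0) [heading=0, draw]
FD 13: (20,0) -> (33,0) [heading=0, draw]
FD 1: (33,0) -> (34,0) [heading=0, draw]
FD 16: (34,0) -> (50,0) [heading=0, draw]
FD 17: (50,0) -> (67,0) [heading=0, draw]
Final: pos=(67,0), heading=0, 6 segment(s) drawn
Waypoints (7 total):
(0, 0)
(10, 0)
(20, 0)
(33, 0)
(34, 0)
(50, 0)
(67, 0)

Answer: (0, 0)
(10, 0)
(20, 0)
(33, 0)
(34, 0)
(50, 0)
(67, 0)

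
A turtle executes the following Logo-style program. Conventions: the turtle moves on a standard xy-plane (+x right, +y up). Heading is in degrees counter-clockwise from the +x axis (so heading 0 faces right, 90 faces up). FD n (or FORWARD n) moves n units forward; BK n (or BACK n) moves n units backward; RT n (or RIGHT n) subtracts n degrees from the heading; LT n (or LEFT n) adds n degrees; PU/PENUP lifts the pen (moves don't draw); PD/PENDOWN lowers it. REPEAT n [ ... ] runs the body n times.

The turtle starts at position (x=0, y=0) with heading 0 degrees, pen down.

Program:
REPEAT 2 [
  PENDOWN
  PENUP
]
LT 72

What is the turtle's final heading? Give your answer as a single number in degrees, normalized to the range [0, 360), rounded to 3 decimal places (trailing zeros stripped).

Answer: 72

Derivation:
Executing turtle program step by step:
Start: pos=(0,0), heading=0, pen down
REPEAT 2 [
  -- iteration 1/2 --
  PD: pen down
  PU: pen up
  -- iteration 2/2 --
  PD: pen down
  PU: pen up
]
LT 72: heading 0 -> 72
Final: pos=(0,0), heading=72, 0 segment(s) drawn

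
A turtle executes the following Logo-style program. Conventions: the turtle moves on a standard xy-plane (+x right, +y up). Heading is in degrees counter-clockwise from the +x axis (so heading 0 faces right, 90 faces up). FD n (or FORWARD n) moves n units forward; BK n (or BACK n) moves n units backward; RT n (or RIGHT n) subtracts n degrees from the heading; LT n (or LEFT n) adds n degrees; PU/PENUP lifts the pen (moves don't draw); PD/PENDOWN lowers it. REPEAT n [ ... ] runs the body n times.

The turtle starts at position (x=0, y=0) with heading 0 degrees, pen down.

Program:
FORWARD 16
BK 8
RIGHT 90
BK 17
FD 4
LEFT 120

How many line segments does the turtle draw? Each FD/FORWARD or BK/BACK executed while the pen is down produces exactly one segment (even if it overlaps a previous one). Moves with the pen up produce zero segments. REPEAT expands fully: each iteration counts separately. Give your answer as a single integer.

Answer: 4

Derivation:
Executing turtle program step by step:
Start: pos=(0,0), heading=0, pen down
FD 16: (0,0) -> (16,0) [heading=0, draw]
BK 8: (16,0) -> (8,0) [heading=0, draw]
RT 90: heading 0 -> 270
BK 17: (8,0) -> (8,17) [heading=270, draw]
FD 4: (8,17) -> (8,13) [heading=270, draw]
LT 120: heading 270 -> 30
Final: pos=(8,13), heading=30, 4 segment(s) drawn
Segments drawn: 4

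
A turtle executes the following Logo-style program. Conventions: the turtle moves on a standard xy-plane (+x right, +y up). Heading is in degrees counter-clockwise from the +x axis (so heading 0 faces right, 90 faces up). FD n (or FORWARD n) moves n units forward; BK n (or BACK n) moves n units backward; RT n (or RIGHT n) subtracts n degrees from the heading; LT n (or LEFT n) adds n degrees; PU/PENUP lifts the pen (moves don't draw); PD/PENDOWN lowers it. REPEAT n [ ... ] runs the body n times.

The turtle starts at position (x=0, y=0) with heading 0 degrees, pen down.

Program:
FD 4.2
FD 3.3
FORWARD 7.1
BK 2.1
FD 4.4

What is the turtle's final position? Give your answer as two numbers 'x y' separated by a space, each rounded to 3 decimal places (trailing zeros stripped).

Answer: 16.9 0

Derivation:
Executing turtle program step by step:
Start: pos=(0,0), heading=0, pen down
FD 4.2: (0,0) -> (4.2,0) [heading=0, draw]
FD 3.3: (4.2,0) -> (7.5,0) [heading=0, draw]
FD 7.1: (7.5,0) -> (14.6,0) [heading=0, draw]
BK 2.1: (14.6,0) -> (12.5,0) [heading=0, draw]
FD 4.4: (12.5,0) -> (16.9,0) [heading=0, draw]
Final: pos=(16.9,0), heading=0, 5 segment(s) drawn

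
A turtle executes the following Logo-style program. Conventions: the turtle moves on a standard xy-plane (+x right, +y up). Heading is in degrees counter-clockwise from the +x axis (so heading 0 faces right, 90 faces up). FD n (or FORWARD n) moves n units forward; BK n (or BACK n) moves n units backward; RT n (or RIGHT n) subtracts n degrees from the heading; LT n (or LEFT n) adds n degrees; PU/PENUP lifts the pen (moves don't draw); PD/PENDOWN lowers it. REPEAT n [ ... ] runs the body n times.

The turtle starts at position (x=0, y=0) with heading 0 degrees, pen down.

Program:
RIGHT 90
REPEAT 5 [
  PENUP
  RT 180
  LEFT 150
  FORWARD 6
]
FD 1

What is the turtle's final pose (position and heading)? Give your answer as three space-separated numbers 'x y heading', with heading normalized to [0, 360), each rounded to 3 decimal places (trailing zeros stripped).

Answer: -22.892 0.866 120

Derivation:
Executing turtle program step by step:
Start: pos=(0,0), heading=0, pen down
RT 90: heading 0 -> 270
REPEAT 5 [
  -- iteration 1/5 --
  PU: pen up
  RT 180: heading 270 -> 90
  LT 150: heading 90 -> 240
  FD 6: (0,0) -> (-3,-5.196) [heading=240, move]
  -- iteration 2/5 --
  PU: pen up
  RT 180: heading 240 -> 60
  LT 150: heading 60 -> 210
  FD 6: (-3,-5.196) -> (-8.196,-8.196) [heading=210, move]
  -- iteration 3/5 --
  PU: pen up
  RT 180: heading 210 -> 30
  LT 150: heading 30 -> 180
  FD 6: (-8.196,-8.196) -> (-14.196,-8.196) [heading=180, move]
  -- iteration 4/5 --
  PU: pen up
  RT 180: heading 180 -> 0
  LT 150: heading 0 -> 150
  FD 6: (-14.196,-8.196) -> (-19.392,-5.196) [heading=150, move]
  -- iteration 5/5 --
  PU: pen up
  RT 180: heading 150 -> 330
  LT 150: heading 330 -> 120
  FD 6: (-19.392,-5.196) -> (-22.392,0) [heading=120, move]
]
FD 1: (-22.392,0) -> (-22.892,0.866) [heading=120, move]
Final: pos=(-22.892,0.866), heading=120, 0 segment(s) drawn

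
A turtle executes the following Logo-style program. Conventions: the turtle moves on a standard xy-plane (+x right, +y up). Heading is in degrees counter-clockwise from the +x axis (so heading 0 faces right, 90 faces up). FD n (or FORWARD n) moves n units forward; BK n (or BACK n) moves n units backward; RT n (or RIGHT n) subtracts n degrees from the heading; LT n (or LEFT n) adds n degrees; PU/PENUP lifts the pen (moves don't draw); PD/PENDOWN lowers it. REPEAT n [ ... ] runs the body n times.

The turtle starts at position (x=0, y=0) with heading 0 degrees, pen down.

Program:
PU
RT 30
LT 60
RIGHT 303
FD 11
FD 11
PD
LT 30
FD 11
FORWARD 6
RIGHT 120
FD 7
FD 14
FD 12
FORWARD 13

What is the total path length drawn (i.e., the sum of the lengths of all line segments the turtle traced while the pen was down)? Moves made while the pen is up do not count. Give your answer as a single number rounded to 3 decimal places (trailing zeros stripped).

Answer: 63

Derivation:
Executing turtle program step by step:
Start: pos=(0,0), heading=0, pen down
PU: pen up
RT 30: heading 0 -> 330
LT 60: heading 330 -> 30
RT 303: heading 30 -> 87
FD 11: (0,0) -> (0.576,10.985) [heading=87, move]
FD 11: (0.576,10.985) -> (1.151,21.97) [heading=87, move]
PD: pen down
LT 30: heading 87 -> 117
FD 11: (1.151,21.97) -> (-3.843,31.771) [heading=117, draw]
FD 6: (-3.843,31.771) -> (-6.566,37.117) [heading=117, draw]
RT 120: heading 117 -> 357
FD 7: (-6.566,37.117) -> (0.424,36.751) [heading=357, draw]
FD 14: (0.424,36.751) -> (14.405,36.018) [heading=357, draw]
FD 12: (14.405,36.018) -> (26.388,35.39) [heading=357, draw]
FD 13: (26.388,35.39) -> (39.371,34.71) [heading=357, draw]
Final: pos=(39.371,34.71), heading=357, 6 segment(s) drawn

Segment lengths:
  seg 1: (1.151,21.97) -> (-3.843,31.771), length = 11
  seg 2: (-3.843,31.771) -> (-6.566,37.117), length = 6
  seg 3: (-6.566,37.117) -> (0.424,36.751), length = 7
  seg 4: (0.424,36.751) -> (14.405,36.018), length = 14
  seg 5: (14.405,36.018) -> (26.388,35.39), length = 12
  seg 6: (26.388,35.39) -> (39.371,34.71), length = 13
Total = 63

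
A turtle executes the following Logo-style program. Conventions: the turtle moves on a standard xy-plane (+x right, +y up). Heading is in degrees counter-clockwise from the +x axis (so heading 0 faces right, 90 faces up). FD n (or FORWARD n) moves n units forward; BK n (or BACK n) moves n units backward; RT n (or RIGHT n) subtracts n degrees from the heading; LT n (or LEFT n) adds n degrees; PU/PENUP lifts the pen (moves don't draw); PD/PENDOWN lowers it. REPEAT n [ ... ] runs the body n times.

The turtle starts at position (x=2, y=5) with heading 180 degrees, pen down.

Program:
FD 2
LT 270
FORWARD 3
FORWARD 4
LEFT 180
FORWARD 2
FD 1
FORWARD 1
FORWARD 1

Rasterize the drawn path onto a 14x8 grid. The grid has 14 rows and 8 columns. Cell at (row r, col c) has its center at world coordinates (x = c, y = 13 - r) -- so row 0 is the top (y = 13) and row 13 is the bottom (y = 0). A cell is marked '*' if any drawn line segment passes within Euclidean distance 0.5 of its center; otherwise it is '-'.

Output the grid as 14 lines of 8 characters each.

Segment 0: (2,5) -> (0,5)
Segment 1: (0,5) -> (0,8)
Segment 2: (0,8) -> (0,12)
Segment 3: (0,12) -> (0,10)
Segment 4: (0,10) -> (0,9)
Segment 5: (0,9) -> (0,8)
Segment 6: (0,8) -> (0,7)

Answer: --------
*-------
*-------
*-------
*-------
*-------
*-------
*-------
***-----
--------
--------
--------
--------
--------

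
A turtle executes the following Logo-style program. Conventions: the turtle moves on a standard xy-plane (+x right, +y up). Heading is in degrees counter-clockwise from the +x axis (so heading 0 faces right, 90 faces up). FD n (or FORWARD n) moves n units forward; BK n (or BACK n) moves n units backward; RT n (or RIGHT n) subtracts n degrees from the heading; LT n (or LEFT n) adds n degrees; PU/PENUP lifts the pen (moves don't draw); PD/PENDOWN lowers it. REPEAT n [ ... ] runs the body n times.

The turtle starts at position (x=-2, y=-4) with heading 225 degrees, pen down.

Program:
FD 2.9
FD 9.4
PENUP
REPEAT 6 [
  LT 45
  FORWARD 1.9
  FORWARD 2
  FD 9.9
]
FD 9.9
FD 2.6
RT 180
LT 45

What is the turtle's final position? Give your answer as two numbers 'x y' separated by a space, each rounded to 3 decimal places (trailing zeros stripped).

Executing turtle program step by step:
Start: pos=(-2,-4), heading=225, pen down
FD 2.9: (-2,-4) -> (-4.051,-6.051) [heading=225, draw]
FD 9.4: (-4.051,-6.051) -> (-10.697,-12.697) [heading=225, draw]
PU: pen up
REPEAT 6 [
  -- iteration 1/6 --
  LT 45: heading 225 -> 270
  FD 1.9: (-10.697,-12.697) -> (-10.697,-14.597) [heading=270, move]
  FD 2: (-10.697,-14.597) -> (-10.697,-16.597) [heading=270, move]
  FD 9.9: (-10.697,-16.597) -> (-10.697,-26.497) [heading=270, move]
  -- iteration 2/6 --
  LT 45: heading 270 -> 315
  FD 1.9: (-10.697,-26.497) -> (-9.354,-27.841) [heading=315, move]
  FD 2: (-9.354,-27.841) -> (-7.94,-29.255) [heading=315, move]
  FD 9.9: (-7.94,-29.255) -> (-0.939,-36.255) [heading=315, move]
  -- iteration 3/6 --
  LT 45: heading 315 -> 0
  FD 1.9: (-0.939,-36.255) -> (0.961,-36.255) [heading=0, move]
  FD 2: (0.961,-36.255) -> (2.961,-36.255) [heading=0, move]
  FD 9.9: (2.961,-36.255) -> (12.861,-36.255) [heading=0, move]
  -- iteration 4/6 --
  LT 45: heading 0 -> 45
  FD 1.9: (12.861,-36.255) -> (14.204,-34.912) [heading=45, move]
  FD 2: (14.204,-34.912) -> (15.618,-33.498) [heading=45, move]
  FD 9.9: (15.618,-33.498) -> (22.619,-26.497) [heading=45, move]
  -- iteration 5/6 --
  LT 45: heading 45 -> 90
  FD 1.9: (22.619,-26.497) -> (22.619,-24.597) [heading=90, move]
  FD 2: (22.619,-24.597) -> (22.619,-22.597) [heading=90, move]
  FD 9.9: (22.619,-22.597) -> (22.619,-12.697) [heading=90, move]
  -- iteration 6/6 --
  LT 45: heading 90 -> 135
  FD 1.9: (22.619,-12.697) -> (21.275,-11.354) [heading=135, move]
  FD 2: (21.275,-11.354) -> (19.861,-9.94) [heading=135, move]
  FD 9.9: (19.861,-9.94) -> (12.861,-2.939) [heading=135, move]
]
FD 9.9: (12.861,-2.939) -> (5.86,4.061) [heading=135, move]
FD 2.6: (5.86,4.061) -> (4.022,5.899) [heading=135, move]
RT 180: heading 135 -> 315
LT 45: heading 315 -> 0
Final: pos=(4.022,5.899), heading=0, 2 segment(s) drawn

Answer: 4.022 5.899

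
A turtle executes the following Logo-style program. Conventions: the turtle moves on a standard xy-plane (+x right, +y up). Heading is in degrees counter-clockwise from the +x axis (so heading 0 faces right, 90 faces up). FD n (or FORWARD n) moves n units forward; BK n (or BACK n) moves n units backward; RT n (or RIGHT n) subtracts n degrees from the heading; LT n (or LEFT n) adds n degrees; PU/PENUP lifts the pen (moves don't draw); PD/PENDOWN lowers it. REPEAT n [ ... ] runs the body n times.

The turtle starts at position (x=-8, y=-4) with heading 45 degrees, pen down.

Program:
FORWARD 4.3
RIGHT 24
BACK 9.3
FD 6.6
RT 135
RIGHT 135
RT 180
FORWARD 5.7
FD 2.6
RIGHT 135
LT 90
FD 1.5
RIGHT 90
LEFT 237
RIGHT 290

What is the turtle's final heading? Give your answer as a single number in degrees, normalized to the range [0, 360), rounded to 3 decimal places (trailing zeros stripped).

Answer: 103

Derivation:
Executing turtle program step by step:
Start: pos=(-8,-4), heading=45, pen down
FD 4.3: (-8,-4) -> (-4.959,-0.959) [heading=45, draw]
RT 24: heading 45 -> 21
BK 9.3: (-4.959,-0.959) -> (-13.642,-4.292) [heading=21, draw]
FD 6.6: (-13.642,-4.292) -> (-7.48,-1.927) [heading=21, draw]
RT 135: heading 21 -> 246
RT 135: heading 246 -> 111
RT 180: heading 111 -> 291
FD 5.7: (-7.48,-1.927) -> (-5.437,-7.248) [heading=291, draw]
FD 2.6: (-5.437,-7.248) -> (-4.506,-9.676) [heading=291, draw]
RT 135: heading 291 -> 156
LT 90: heading 156 -> 246
FD 1.5: (-4.506,-9.676) -> (-5.116,-11.046) [heading=246, draw]
RT 90: heading 246 -> 156
LT 237: heading 156 -> 33
RT 290: heading 33 -> 103
Final: pos=(-5.116,-11.046), heading=103, 6 segment(s) drawn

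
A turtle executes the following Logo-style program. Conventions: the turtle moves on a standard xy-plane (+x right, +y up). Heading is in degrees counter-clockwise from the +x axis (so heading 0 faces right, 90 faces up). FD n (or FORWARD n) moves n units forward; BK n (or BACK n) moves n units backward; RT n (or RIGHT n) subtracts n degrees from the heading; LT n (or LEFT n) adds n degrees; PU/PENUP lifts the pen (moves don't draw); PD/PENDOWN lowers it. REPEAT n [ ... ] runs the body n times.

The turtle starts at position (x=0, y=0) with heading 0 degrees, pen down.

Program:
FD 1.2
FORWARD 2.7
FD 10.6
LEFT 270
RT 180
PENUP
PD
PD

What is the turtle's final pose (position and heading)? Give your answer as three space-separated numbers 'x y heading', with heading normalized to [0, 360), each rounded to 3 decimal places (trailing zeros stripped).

Answer: 14.5 0 90

Derivation:
Executing turtle program step by step:
Start: pos=(0,0), heading=0, pen down
FD 1.2: (0,0) -> (1.2,0) [heading=0, draw]
FD 2.7: (1.2,0) -> (3.9,0) [heading=0, draw]
FD 10.6: (3.9,0) -> (14.5,0) [heading=0, draw]
LT 270: heading 0 -> 270
RT 180: heading 270 -> 90
PU: pen up
PD: pen down
PD: pen down
Final: pos=(14.5,0), heading=90, 3 segment(s) drawn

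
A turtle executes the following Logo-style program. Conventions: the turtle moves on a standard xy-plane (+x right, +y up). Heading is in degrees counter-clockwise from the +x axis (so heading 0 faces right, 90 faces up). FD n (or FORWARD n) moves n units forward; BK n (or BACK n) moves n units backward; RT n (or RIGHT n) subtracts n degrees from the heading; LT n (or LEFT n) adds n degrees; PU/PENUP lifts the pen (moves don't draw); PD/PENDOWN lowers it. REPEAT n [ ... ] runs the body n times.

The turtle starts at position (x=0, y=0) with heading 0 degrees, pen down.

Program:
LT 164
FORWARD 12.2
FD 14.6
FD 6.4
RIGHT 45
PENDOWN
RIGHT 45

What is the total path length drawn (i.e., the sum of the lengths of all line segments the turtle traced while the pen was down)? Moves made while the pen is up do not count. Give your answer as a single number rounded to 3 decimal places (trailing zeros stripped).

Answer: 33.2

Derivation:
Executing turtle program step by step:
Start: pos=(0,0), heading=0, pen down
LT 164: heading 0 -> 164
FD 12.2: (0,0) -> (-11.727,3.363) [heading=164, draw]
FD 14.6: (-11.727,3.363) -> (-25.762,7.387) [heading=164, draw]
FD 6.4: (-25.762,7.387) -> (-31.914,9.151) [heading=164, draw]
RT 45: heading 164 -> 119
PD: pen down
RT 45: heading 119 -> 74
Final: pos=(-31.914,9.151), heading=74, 3 segment(s) drawn

Segment lengths:
  seg 1: (0,0) -> (-11.727,3.363), length = 12.2
  seg 2: (-11.727,3.363) -> (-25.762,7.387), length = 14.6
  seg 3: (-25.762,7.387) -> (-31.914,9.151), length = 6.4
Total = 33.2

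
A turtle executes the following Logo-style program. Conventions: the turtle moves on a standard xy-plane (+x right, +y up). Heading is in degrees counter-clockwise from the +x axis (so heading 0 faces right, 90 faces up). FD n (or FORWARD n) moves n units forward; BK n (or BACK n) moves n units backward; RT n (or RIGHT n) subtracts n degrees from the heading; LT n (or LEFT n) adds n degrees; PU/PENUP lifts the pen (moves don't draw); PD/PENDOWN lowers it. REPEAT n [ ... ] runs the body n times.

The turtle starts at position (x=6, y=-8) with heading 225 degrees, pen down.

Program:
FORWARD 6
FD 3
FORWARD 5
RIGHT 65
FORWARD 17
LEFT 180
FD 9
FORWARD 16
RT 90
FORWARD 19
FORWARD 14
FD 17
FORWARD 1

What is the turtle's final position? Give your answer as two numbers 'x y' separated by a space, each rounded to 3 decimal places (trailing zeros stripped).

Executing turtle program step by step:
Start: pos=(6,-8), heading=225, pen down
FD 6: (6,-8) -> (1.757,-12.243) [heading=225, draw]
FD 3: (1.757,-12.243) -> (-0.364,-14.364) [heading=225, draw]
FD 5: (-0.364,-14.364) -> (-3.899,-17.899) [heading=225, draw]
RT 65: heading 225 -> 160
FD 17: (-3.899,-17.899) -> (-19.874,-12.085) [heading=160, draw]
LT 180: heading 160 -> 340
FD 9: (-19.874,-12.085) -> (-11.417,-15.163) [heading=340, draw]
FD 16: (-11.417,-15.163) -> (3.618,-20.636) [heading=340, draw]
RT 90: heading 340 -> 250
FD 19: (3.618,-20.636) -> (-2.88,-38.49) [heading=250, draw]
FD 14: (-2.88,-38.49) -> (-7.669,-51.646) [heading=250, draw]
FD 17: (-7.669,-51.646) -> (-13.483,-67.62) [heading=250, draw]
FD 1: (-13.483,-67.62) -> (-13.825,-68.56) [heading=250, draw]
Final: pos=(-13.825,-68.56), heading=250, 10 segment(s) drawn

Answer: -13.825 -68.56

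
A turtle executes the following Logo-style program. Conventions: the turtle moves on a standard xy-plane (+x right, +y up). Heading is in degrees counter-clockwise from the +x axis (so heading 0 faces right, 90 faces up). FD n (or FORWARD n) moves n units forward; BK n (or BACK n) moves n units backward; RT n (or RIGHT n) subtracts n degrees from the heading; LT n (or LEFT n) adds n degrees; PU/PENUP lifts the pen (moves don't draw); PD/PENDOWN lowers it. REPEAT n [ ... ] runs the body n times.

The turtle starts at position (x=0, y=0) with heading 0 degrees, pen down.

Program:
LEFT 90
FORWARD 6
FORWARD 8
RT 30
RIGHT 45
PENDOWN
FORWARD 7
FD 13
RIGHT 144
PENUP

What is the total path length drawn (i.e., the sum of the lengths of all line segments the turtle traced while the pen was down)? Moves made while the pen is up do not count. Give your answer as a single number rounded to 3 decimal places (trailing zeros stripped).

Executing turtle program step by step:
Start: pos=(0,0), heading=0, pen down
LT 90: heading 0 -> 90
FD 6: (0,0) -> (0,6) [heading=90, draw]
FD 8: (0,6) -> (0,14) [heading=90, draw]
RT 30: heading 90 -> 60
RT 45: heading 60 -> 15
PD: pen down
FD 7: (0,14) -> (6.761,15.812) [heading=15, draw]
FD 13: (6.761,15.812) -> (19.319,19.176) [heading=15, draw]
RT 144: heading 15 -> 231
PU: pen up
Final: pos=(19.319,19.176), heading=231, 4 segment(s) drawn

Segment lengths:
  seg 1: (0,0) -> (0,6), length = 6
  seg 2: (0,6) -> (0,14), length = 8
  seg 3: (0,14) -> (6.761,15.812), length = 7
  seg 4: (6.761,15.812) -> (19.319,19.176), length = 13
Total = 34

Answer: 34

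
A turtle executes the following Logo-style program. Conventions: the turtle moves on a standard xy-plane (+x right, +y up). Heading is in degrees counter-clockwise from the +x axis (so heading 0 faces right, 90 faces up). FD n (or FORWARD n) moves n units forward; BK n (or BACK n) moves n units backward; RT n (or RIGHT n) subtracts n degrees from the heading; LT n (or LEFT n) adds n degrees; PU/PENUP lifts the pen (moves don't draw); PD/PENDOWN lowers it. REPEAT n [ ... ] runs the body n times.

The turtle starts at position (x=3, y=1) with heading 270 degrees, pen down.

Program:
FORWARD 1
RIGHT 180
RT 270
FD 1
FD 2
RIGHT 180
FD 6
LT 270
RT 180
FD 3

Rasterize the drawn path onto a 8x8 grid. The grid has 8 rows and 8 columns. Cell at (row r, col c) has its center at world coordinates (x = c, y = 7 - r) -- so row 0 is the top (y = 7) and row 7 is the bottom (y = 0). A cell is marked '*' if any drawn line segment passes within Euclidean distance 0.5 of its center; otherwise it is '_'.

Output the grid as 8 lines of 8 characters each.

Answer: ________
________
________
________
______*_
______*_
___*__*_
*******_

Derivation:
Segment 0: (3,1) -> (3,0)
Segment 1: (3,0) -> (2,-0)
Segment 2: (2,-0) -> (0,-0)
Segment 3: (0,-0) -> (6,0)
Segment 4: (6,0) -> (6,3)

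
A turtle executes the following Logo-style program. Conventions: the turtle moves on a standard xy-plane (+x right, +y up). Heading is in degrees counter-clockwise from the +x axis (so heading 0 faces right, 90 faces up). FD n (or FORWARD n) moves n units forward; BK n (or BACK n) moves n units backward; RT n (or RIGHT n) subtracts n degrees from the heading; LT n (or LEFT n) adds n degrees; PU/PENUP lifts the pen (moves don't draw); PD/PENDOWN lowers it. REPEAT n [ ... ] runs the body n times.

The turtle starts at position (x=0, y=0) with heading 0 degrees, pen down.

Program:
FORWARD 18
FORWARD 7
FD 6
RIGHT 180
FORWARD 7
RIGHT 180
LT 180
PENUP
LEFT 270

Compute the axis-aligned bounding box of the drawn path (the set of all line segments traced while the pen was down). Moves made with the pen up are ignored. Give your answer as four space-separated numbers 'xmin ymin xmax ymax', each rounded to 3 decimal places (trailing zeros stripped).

Executing turtle program step by step:
Start: pos=(0,0), heading=0, pen down
FD 18: (0,0) -> (18,0) [heading=0, draw]
FD 7: (18,0) -> (25,0) [heading=0, draw]
FD 6: (25,0) -> (31,0) [heading=0, draw]
RT 180: heading 0 -> 180
FD 7: (31,0) -> (24,0) [heading=180, draw]
RT 180: heading 180 -> 0
LT 180: heading 0 -> 180
PU: pen up
LT 270: heading 180 -> 90
Final: pos=(24,0), heading=90, 4 segment(s) drawn

Segment endpoints: x in {0, 18, 24, 25, 31}, y in {0, 0}
xmin=0, ymin=0, xmax=31, ymax=0

Answer: 0 0 31 0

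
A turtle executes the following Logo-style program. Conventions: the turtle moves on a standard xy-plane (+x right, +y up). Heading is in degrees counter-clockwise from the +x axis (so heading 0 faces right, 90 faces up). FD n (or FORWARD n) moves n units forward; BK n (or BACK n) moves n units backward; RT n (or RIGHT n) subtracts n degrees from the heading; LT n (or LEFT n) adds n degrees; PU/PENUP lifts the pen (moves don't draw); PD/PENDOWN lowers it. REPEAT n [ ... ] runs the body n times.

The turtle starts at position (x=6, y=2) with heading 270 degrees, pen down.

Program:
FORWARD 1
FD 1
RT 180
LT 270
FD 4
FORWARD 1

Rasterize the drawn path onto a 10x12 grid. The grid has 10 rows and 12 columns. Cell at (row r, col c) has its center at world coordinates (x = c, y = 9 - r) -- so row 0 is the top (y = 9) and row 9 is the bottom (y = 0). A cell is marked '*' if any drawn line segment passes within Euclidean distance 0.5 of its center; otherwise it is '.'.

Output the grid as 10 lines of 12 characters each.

Answer: ............
............
............
............
............
............
............
......*.....
......*.....
......******

Derivation:
Segment 0: (6,2) -> (6,1)
Segment 1: (6,1) -> (6,0)
Segment 2: (6,0) -> (10,-0)
Segment 3: (10,-0) -> (11,-0)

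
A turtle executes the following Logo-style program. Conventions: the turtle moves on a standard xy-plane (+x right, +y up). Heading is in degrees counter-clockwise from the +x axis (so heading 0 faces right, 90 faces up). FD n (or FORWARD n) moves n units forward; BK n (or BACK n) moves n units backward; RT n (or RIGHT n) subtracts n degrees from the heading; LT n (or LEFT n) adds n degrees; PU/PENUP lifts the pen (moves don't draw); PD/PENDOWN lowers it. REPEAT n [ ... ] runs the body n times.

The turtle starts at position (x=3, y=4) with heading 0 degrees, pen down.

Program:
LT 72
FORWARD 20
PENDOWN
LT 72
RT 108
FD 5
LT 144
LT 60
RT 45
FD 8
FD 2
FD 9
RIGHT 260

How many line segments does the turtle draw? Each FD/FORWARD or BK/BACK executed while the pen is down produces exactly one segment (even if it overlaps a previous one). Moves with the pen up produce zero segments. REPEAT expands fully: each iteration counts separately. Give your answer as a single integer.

Answer: 5

Derivation:
Executing turtle program step by step:
Start: pos=(3,4), heading=0, pen down
LT 72: heading 0 -> 72
FD 20: (3,4) -> (9.18,23.021) [heading=72, draw]
PD: pen down
LT 72: heading 72 -> 144
RT 108: heading 144 -> 36
FD 5: (9.18,23.021) -> (13.225,25.96) [heading=36, draw]
LT 144: heading 36 -> 180
LT 60: heading 180 -> 240
RT 45: heading 240 -> 195
FD 8: (13.225,25.96) -> (5.498,23.89) [heading=195, draw]
FD 2: (5.498,23.89) -> (3.566,23.372) [heading=195, draw]
FD 9: (3.566,23.372) -> (-5.127,21.042) [heading=195, draw]
RT 260: heading 195 -> 295
Final: pos=(-5.127,21.042), heading=295, 5 segment(s) drawn
Segments drawn: 5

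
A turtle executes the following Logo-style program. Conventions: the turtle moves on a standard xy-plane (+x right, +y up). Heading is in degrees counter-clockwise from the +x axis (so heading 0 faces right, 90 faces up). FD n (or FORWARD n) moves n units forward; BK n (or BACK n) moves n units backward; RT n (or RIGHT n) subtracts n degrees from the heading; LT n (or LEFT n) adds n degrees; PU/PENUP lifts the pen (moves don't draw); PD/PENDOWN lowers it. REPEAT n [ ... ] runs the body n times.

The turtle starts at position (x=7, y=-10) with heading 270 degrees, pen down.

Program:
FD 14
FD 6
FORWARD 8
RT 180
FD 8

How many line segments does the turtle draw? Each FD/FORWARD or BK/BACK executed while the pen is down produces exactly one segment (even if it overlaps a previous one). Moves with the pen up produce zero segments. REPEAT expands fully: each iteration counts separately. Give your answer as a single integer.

Answer: 4

Derivation:
Executing turtle program step by step:
Start: pos=(7,-10), heading=270, pen down
FD 14: (7,-10) -> (7,-24) [heading=270, draw]
FD 6: (7,-24) -> (7,-30) [heading=270, draw]
FD 8: (7,-30) -> (7,-38) [heading=270, draw]
RT 180: heading 270 -> 90
FD 8: (7,-38) -> (7,-30) [heading=90, draw]
Final: pos=(7,-30), heading=90, 4 segment(s) drawn
Segments drawn: 4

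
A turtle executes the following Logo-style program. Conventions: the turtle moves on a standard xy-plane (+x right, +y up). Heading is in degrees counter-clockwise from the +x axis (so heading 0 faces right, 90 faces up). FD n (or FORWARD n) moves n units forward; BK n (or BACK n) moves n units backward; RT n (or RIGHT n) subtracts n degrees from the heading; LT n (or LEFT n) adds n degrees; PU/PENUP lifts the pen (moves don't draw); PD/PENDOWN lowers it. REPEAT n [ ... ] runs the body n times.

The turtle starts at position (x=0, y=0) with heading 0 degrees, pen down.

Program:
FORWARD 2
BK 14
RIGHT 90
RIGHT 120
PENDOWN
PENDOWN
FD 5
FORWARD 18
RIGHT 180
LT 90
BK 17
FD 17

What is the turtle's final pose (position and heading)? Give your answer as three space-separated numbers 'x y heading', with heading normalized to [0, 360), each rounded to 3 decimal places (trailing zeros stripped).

Executing turtle program step by step:
Start: pos=(0,0), heading=0, pen down
FD 2: (0,0) -> (2,0) [heading=0, draw]
BK 14: (2,0) -> (-12,0) [heading=0, draw]
RT 90: heading 0 -> 270
RT 120: heading 270 -> 150
PD: pen down
PD: pen down
FD 5: (-12,0) -> (-16.33,2.5) [heading=150, draw]
FD 18: (-16.33,2.5) -> (-31.919,11.5) [heading=150, draw]
RT 180: heading 150 -> 330
LT 90: heading 330 -> 60
BK 17: (-31.919,11.5) -> (-40.419,-3.222) [heading=60, draw]
FD 17: (-40.419,-3.222) -> (-31.919,11.5) [heading=60, draw]
Final: pos=(-31.919,11.5), heading=60, 6 segment(s) drawn

Answer: -31.919 11.5 60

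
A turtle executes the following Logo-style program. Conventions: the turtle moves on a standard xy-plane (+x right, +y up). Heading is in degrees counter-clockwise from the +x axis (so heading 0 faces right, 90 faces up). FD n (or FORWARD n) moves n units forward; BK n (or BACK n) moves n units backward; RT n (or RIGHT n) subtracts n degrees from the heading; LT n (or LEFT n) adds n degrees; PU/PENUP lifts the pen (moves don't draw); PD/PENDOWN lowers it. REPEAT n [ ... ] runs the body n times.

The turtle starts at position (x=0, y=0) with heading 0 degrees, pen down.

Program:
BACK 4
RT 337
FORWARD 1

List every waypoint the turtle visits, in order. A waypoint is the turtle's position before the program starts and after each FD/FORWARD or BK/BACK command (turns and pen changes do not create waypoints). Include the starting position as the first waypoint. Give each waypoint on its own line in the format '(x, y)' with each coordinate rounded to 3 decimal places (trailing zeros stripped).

Answer: (0, 0)
(-4, 0)
(-3.079, 0.391)

Derivation:
Executing turtle program step by step:
Start: pos=(0,0), heading=0, pen down
BK 4: (0,0) -> (-4,0) [heading=0, draw]
RT 337: heading 0 -> 23
FD 1: (-4,0) -> (-3.079,0.391) [heading=23, draw]
Final: pos=(-3.079,0.391), heading=23, 2 segment(s) drawn
Waypoints (3 total):
(0, 0)
(-4, 0)
(-3.079, 0.391)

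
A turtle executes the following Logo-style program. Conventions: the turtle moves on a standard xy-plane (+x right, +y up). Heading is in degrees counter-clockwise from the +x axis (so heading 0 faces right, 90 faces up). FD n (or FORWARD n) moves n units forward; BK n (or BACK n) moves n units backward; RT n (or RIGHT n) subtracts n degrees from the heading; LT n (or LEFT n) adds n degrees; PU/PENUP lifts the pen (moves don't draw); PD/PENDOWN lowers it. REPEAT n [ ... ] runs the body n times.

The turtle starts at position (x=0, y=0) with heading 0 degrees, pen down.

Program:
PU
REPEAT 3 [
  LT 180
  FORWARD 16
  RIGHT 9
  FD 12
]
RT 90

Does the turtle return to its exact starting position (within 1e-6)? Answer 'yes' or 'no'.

Answer: no

Derivation:
Executing turtle program step by step:
Start: pos=(0,0), heading=0, pen down
PU: pen up
REPEAT 3 [
  -- iteration 1/3 --
  LT 180: heading 0 -> 180
  FD 16: (0,0) -> (-16,0) [heading=180, move]
  RT 9: heading 180 -> 171
  FD 12: (-16,0) -> (-27.852,1.877) [heading=171, move]
  -- iteration 2/3 --
  LT 180: heading 171 -> 351
  FD 16: (-27.852,1.877) -> (-12.049,-0.626) [heading=351, move]
  RT 9: heading 351 -> 342
  FD 12: (-12.049,-0.626) -> (-0.637,-4.334) [heading=342, move]
  -- iteration 3/3 --
  LT 180: heading 342 -> 162
  FD 16: (-0.637,-4.334) -> (-15.853,0.61) [heading=162, move]
  RT 9: heading 162 -> 153
  FD 12: (-15.853,0.61) -> (-26.546,6.058) [heading=153, move]
]
RT 90: heading 153 -> 63
Final: pos=(-26.546,6.058), heading=63, 0 segment(s) drawn

Start position: (0, 0)
Final position: (-26.546, 6.058)
Distance = 27.228; >= 1e-6 -> NOT closed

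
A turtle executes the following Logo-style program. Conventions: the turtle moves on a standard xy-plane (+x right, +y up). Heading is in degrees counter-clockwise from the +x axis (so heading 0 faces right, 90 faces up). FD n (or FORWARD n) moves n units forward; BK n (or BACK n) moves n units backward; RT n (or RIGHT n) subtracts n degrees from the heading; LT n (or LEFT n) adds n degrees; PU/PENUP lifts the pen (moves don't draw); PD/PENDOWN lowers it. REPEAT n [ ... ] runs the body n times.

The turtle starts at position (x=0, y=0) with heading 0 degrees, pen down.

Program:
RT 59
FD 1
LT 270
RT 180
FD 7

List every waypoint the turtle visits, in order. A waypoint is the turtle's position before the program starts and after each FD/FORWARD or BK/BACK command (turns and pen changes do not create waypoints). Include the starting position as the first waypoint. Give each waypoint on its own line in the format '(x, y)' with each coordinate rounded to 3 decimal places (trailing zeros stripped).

Executing turtle program step by step:
Start: pos=(0,0), heading=0, pen down
RT 59: heading 0 -> 301
FD 1: (0,0) -> (0.515,-0.857) [heading=301, draw]
LT 270: heading 301 -> 211
RT 180: heading 211 -> 31
FD 7: (0.515,-0.857) -> (6.515,2.748) [heading=31, draw]
Final: pos=(6.515,2.748), heading=31, 2 segment(s) drawn
Waypoints (3 total):
(0, 0)
(0.515, -0.857)
(6.515, 2.748)

Answer: (0, 0)
(0.515, -0.857)
(6.515, 2.748)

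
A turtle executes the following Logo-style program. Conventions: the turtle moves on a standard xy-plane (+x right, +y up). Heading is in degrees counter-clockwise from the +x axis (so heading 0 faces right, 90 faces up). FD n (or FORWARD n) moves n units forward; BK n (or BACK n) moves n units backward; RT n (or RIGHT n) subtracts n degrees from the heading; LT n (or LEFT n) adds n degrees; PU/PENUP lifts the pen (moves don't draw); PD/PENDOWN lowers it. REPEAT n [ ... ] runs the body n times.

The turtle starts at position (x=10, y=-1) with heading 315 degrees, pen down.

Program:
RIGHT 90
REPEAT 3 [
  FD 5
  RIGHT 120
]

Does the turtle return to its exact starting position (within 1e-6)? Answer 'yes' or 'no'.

Answer: yes

Derivation:
Executing turtle program step by step:
Start: pos=(10,-1), heading=315, pen down
RT 90: heading 315 -> 225
REPEAT 3 [
  -- iteration 1/3 --
  FD 5: (10,-1) -> (6.464,-4.536) [heading=225, draw]
  RT 120: heading 225 -> 105
  -- iteration 2/3 --
  FD 5: (6.464,-4.536) -> (5.17,0.294) [heading=105, draw]
  RT 120: heading 105 -> 345
  -- iteration 3/3 --
  FD 5: (5.17,0.294) -> (10,-1) [heading=345, draw]
  RT 120: heading 345 -> 225
]
Final: pos=(10,-1), heading=225, 3 segment(s) drawn

Start position: (10, -1)
Final position: (10, -1)
Distance = 0; < 1e-6 -> CLOSED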